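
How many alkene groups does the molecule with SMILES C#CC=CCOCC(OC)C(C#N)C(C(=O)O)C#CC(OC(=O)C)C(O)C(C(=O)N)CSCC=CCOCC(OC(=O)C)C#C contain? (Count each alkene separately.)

Reading the structure from left to right:
  HC≡C: C≡C triple bond → alkyne.
  CH=CH: C=C double bond → alkene.
  CH2OCH2: C–O–C with sp³ carbons on both sides and no adjacent C=O → ether.
  CH(OCH3): pendant –OCH3: C–O–C with sp³ C, no adjacent C=O → ether.
  CH(CN): pendant –C≡N: nitrile.
  CH(COOH): pendant –COOH: carbonyl C bonded to C and –OH → carboxylic acid.
  C≡C: C≡C triple bond → alkyne.
  CH(OCOCH3): pendant –OC(=O)CH3: an acyloxy group → ester.
  CH(OH): –OH on an sp³ carbon → alcohol (secondary).
  CH(CONH2): pendant –CONH2: carbonyl C bonded to C and N → amide.
  CH2SCH2: C–S–C linkage → sulfide (thioether).
  CH=CH: C=C double bond → alkene.
  CH2OCH2: C–O–C with sp³ carbons on both sides and no adjacent C=O → ether.
  CH(OCOCH3): pendant –OC(=O)CH3: an acyloxy group → ester.
  C≡CH: C≡C triple bond → alkyne.
Alkene appears at: CH=CH, CH=CH → 2.

2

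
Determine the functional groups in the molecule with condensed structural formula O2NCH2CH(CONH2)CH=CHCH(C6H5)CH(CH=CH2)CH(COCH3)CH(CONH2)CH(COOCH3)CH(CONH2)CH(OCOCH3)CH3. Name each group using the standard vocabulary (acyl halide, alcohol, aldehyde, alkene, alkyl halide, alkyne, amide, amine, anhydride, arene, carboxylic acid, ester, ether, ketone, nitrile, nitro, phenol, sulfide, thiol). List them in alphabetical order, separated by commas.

alkene, amide, arene, ester, ketone, nitro

–NO2 on carbon → nitro group.
pendant –CONH2: carbonyl C bonded to C and N → amide.
C=C double bond → alkene.
pendant –C6H5: benzene ring → arene.
pendant –CH=CH2: C=C double bond → alkene.
pendant –COCH3: carbonyl C bonded to two carbons → ketone.
pendant –CONH2: carbonyl C bonded to C and N → amide.
pendant –COOCH3: carbonyl C bonded to C and –OCH3 → ester.
pendant –CONH2: carbonyl C bonded to C and N → amide.
pendant –OC(=O)CH3: an acyloxy group → ester.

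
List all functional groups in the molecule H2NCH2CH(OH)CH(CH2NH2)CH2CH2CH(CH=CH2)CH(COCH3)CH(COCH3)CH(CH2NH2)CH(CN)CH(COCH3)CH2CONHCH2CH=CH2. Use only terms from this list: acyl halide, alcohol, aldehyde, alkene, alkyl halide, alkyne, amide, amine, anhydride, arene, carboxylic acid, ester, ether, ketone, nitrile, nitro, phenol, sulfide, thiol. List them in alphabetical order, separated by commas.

alcohol, alkene, amide, amine, ketone, nitrile

Taking each segment in turn:
  H2NCH2: –NH2 on an sp³ carbon with no adjacent C=O → amine.
  CH(OH): –OH on an sp³ carbon → alcohol (secondary).
  CH(CH2NH2): pendant –CH2NH2: N on sp³ C, no adjacent C=O → amine.
  CH(CH=CH2): pendant –CH=CH2: C=C double bond → alkene.
  CH(COCH3): pendant –COCH3: carbonyl C bonded to two carbons → ketone.
  CH(COCH3): pendant –COCH3: carbonyl C bonded to two carbons → ketone.
  CH(CH2NH2): pendant –CH2NH2: N on sp³ C, no adjacent C=O → amine.
  CH(CN): pendant –C≡N: nitrile.
  CH(COCH3): pendant –COCH3: carbonyl C bonded to two carbons → ketone.
  CH2CONHCH2: –C(=O)–N– linkage → amide (the N is not an amine).
  CH=CH2: C=C double bond → alkene.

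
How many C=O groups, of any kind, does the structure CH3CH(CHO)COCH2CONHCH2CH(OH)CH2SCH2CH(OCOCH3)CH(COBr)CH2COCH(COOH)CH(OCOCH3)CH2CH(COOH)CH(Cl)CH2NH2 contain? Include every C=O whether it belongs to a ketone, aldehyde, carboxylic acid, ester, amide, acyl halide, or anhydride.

CH(CHO): aldehyde, 1 C=O (running total 1).
CO: ketone, 1 C=O (running total 2).
CH2CONHCH2: amide, 1 C=O (running total 3).
CH(OCOCH3): ester, 1 C=O (running total 4).
CH(COBr): acyl halide, 1 C=O (running total 5).
CO: ketone, 1 C=O (running total 6).
CH(COOH): carboxylic acid, 1 C=O (running total 7).
CH(OCOCH3): ester, 1 C=O (running total 8).
CH(COOH): carboxylic acid, 1 C=O (running total 9).

9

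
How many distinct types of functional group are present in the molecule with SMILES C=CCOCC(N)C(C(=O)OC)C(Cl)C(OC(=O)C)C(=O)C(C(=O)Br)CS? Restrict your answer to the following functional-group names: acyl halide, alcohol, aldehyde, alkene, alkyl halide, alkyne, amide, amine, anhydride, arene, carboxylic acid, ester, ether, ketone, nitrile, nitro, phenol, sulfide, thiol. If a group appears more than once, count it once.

8

Working along the chain:
  CH2=CH: C=C double bond → alkene.
  CH2OCH2: C–O–C with sp³ carbons on both sides and no adjacent C=O → ether.
  CH(NH2): –NH2 on an sp³ carbon with no adjacent C=O → amine.
  CH(COOCH3): pendant –COOCH3: carbonyl C bonded to C and –OCH3 → ester.
  CH(Cl): halogen on an sp³ carbon → alkyl halide.
  CH(OCOCH3): pendant –OC(=O)CH3: an acyloxy group → ester.
  CO: –C(=O)– with carbon on both sides → ketone.
  CH(COBr): pendant –C(=O)X: carbonyl C bonded to C and halogen → acyl halide.
  CH2SH: –SH on an sp³ carbon → thiol.
Distinct types present: acyl halide, alkene, alkyl halide, amine, ester, ether, ketone, thiol.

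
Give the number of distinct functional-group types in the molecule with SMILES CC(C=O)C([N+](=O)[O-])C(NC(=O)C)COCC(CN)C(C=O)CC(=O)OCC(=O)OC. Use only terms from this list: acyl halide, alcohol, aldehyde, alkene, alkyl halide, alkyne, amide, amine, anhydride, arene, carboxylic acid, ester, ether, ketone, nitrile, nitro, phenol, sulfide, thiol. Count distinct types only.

Reading the structure from left to right:
  CH(CHO): pendant –CHO: carbonyl C bonded to C and H → aldehyde.
  CH(NO2): –NO2 on an sp³ carbon → nitro (the N=O is not a carbonyl).
  CH(NHCOCH3): pendant –NHC(=O)CH3: N bonded to a carbonyl → amide (not amine).
  CH2OCH2: C–O–C with sp³ carbons on both sides and no adjacent C=O → ether.
  CH(CH2NH2): pendant –CH2NH2: N on sp³ C, no adjacent C=O → amine.
  CH(CHO): pendant –CHO: carbonyl C bonded to C and H → aldehyde.
  CH2COOCH2: –C(=O)–O–C with C on the carbonyl side → ester.
  COOCH3: –C(=O)OCH3: carbonyl C bonded to C and to –OCH3 → ester (not ketone + ether).
Distinct types present: aldehyde, amide, amine, ester, ether, nitro.

6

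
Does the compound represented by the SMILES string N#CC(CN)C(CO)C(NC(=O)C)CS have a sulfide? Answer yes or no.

no

Reading the structure from left to right:
  N≡C: N≡C–: carbon triple-bonded to nitrogen → nitrile.
  CH(CH2NH2): pendant –CH2NH2: N on sp³ C, no adjacent C=O → amine.
  CH(CH2OH): pendant –CH2OH on an sp³ backbone C → alcohol.
  CH(NHCOCH3): pendant –NHC(=O)CH3: N bonded to a carbonyl → amide (not amine).
  CH2SH: –SH on an sp³ carbon → thiol.
The groups actually present are: alcohol, amide, amine, nitrile, thiol.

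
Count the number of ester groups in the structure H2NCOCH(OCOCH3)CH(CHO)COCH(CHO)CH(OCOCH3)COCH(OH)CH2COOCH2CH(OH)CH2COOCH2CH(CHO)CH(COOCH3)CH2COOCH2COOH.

–C(=O)NH2: carbonyl C bonded to C and to N → amide (the N is not a separate amine).
pendant –OC(=O)CH3: an acyloxy group → ester.
pendant –CHO: carbonyl C bonded to C and H → aldehyde.
–C(=O)– with carbon on both sides → ketone.
pendant –CHO: carbonyl C bonded to C and H → aldehyde.
pendant –OC(=O)CH3: an acyloxy group → ester.
–C(=O)– with carbon on both sides → ketone.
–OH on an sp³ carbon → alcohol (secondary).
–C(=O)–O–C with C on the carbonyl side → ester.
–OH on an sp³ carbon → alcohol (secondary).
–C(=O)–O–C with C on the carbonyl side → ester.
pendant –CHO: carbonyl C bonded to C and H → aldehyde.
pendant –COOCH3: carbonyl C bonded to C and –OCH3 → ester.
–C(=O)–O–C with C on the carbonyl side → ester.
–COOH: carbonyl C bonded to –OH and C → carboxylic acid (the –OH is not a separate alcohol).
Ester appears at: CH(OCOCH3), CH(OCOCH3), CH2COOCH2, CH2COOCH2, CH(COOCH3), CH2COOCH2 → 6.

6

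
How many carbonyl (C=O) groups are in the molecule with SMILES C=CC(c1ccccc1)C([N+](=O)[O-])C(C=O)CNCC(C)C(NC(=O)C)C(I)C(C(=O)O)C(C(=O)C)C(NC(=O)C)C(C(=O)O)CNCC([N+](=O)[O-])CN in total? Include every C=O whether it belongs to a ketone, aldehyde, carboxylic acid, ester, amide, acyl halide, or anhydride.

CH(CHO): aldehyde, 1 C=O (running total 1).
CH(NHCOCH3): amide, 1 C=O (running total 2).
CH(COOH): carboxylic acid, 1 C=O (running total 3).
CH(COCH3): ketone, 1 C=O (running total 4).
CH(NHCOCH3): amide, 1 C=O (running total 5).
CH(COOH): carboxylic acid, 1 C=O (running total 6).

6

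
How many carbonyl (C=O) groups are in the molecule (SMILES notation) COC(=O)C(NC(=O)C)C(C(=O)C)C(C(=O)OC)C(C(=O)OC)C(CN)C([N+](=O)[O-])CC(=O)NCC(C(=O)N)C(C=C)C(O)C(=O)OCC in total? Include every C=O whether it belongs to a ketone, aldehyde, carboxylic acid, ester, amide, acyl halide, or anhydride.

CH3OOC: ester, 1 C=O (running total 1).
CH(NHCOCH3): amide, 1 C=O (running total 2).
CH(COCH3): ketone, 1 C=O (running total 3).
CH(COOCH3): ester, 1 C=O (running total 4).
CH(COOCH3): ester, 1 C=O (running total 5).
CH2CONHCH2: amide, 1 C=O (running total 6).
CH(CONH2): amide, 1 C=O (running total 7).
COOCH2CH3: ester, 1 C=O (running total 8).

8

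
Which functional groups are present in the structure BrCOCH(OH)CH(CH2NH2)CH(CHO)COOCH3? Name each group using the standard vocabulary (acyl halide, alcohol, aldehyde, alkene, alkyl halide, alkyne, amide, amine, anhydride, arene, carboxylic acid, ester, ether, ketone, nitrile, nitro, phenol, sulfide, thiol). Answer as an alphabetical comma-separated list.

acyl halide, alcohol, aldehyde, amine, ester

Taking each segment in turn:
  BrCO: –C(=O)Br: carbonyl C bonded to C and to a halogen → acyl halide (not alkyl halide).
  CH(OH): –OH on an sp³ carbon → alcohol (secondary).
  CH(CH2NH2): pendant –CH2NH2: N on sp³ C, no adjacent C=O → amine.
  CH(CHO): pendant –CHO: carbonyl C bonded to C and H → aldehyde.
  COOCH3: –C(=O)OCH3: carbonyl C bonded to C and to –OCH3 → ester (not ketone + ether).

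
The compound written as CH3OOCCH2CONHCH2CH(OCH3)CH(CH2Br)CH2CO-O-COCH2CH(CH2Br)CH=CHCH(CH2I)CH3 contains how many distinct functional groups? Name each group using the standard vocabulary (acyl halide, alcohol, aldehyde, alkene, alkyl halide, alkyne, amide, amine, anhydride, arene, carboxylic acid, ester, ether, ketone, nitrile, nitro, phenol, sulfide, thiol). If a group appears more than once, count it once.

Working along the chain:
  CH3OOC: CH3O–C(=O)–: carbonyl C bonded to C and to –OCH3 → ester (not ketone + ether).
  CH2CONHCH2: –C(=O)–N– linkage → amide (the N is not an amine).
  CH(OCH3): pendant –OCH3: C–O–C with sp³ C, no adjacent C=O → ether.
  CH(CH2Br): pendant –CH2X: halogen on sp³ carbon → alkyl halide.
  CH2CO-O-COCH2: two acyl groups sharing one oxygen, –C(=O)–O–C(=O)– → anhydride.
  CH(CH2Br): pendant –CH2X: halogen on sp³ carbon → alkyl halide.
  CH=CH: C=C double bond → alkene.
  CH(CH2I): pendant –CH2X: halogen on sp³ carbon → alkyl halide.
Distinct types present: alkene, alkyl halide, amide, anhydride, ester, ether.

6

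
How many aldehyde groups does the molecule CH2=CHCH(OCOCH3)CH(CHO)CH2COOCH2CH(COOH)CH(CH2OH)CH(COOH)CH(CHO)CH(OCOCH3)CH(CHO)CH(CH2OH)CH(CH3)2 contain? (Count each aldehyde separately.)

3

C=C double bond → alkene.
pendant –OC(=O)CH3: an acyloxy group → ester.
pendant –CHO: carbonyl C bonded to C and H → aldehyde.
–C(=O)–O–C with C on the carbonyl side → ester.
pendant –COOH: carbonyl C bonded to C and –OH → carboxylic acid.
pendant –CH2OH on an sp³ backbone C → alcohol.
pendant –COOH: carbonyl C bonded to C and –OH → carboxylic acid.
pendant –CHO: carbonyl C bonded to C and H → aldehyde.
pendant –OC(=O)CH3: an acyloxy group → ester.
pendant –CHO: carbonyl C bonded to C and H → aldehyde.
pendant –CH2OH on an sp³ backbone C → alcohol.
Aldehyde appears at: CH(CHO), CH(CHO), CH(CHO) → 3.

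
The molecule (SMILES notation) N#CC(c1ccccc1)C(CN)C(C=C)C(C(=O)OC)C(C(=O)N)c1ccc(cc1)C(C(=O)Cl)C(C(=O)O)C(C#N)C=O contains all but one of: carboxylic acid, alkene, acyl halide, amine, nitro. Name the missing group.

acyl halide: present (CH(COCl) — pendant –C(=O)X: carbonyl C bonded to C and halogen → acyl halide).
carboxylic acid: present (CH(COOH) — pendant –COOH: carbonyl C bonded to C and –OH → carboxylic acid).
alkene: present (CH(CH=CH2) — pendant –CH=CH2: C=C double bond → alkene).
amine: present (CH(CH2NH2) — pendant –CH2NH2: N on sp³ C, no adjacent C=O → amine).
nitro: no segment matches this pattern.

nitro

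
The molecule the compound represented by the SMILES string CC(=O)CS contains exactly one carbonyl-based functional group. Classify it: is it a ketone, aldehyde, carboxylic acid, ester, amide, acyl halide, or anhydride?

The carbonyl is in the CO segment: –C(=O)– with carbon on both sides → ketone.

ketone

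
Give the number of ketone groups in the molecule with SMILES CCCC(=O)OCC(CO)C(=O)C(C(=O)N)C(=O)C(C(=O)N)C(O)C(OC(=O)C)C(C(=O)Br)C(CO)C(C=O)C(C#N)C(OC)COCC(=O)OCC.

2

Working along the chain:
  CH2COOCH2: –C(=O)–O–C with C on the carbonyl side → ester.
  CH(CH2OH): pendant –CH2OH on an sp³ backbone C → alcohol.
  CO: –C(=O)– with carbon on both sides → ketone.
  CH(CONH2): pendant –CONH2: carbonyl C bonded to C and N → amide.
  CO: –C(=O)– with carbon on both sides → ketone.
  CH(CONH2): pendant –CONH2: carbonyl C bonded to C and N → amide.
  CH(OH): –OH on an sp³ carbon → alcohol (secondary).
  CH(OCOCH3): pendant –OC(=O)CH3: an acyloxy group → ester.
  CH(COBr): pendant –C(=O)X: carbonyl C bonded to C and halogen → acyl halide.
  CH(CH2OH): pendant –CH2OH on an sp³ backbone C → alcohol.
  CH(CHO): pendant –CHO: carbonyl C bonded to C and H → aldehyde.
  CH(CN): pendant –C≡N: nitrile.
  CH(OCH3): pendant –OCH3: C–O–C with sp³ C, no adjacent C=O → ether.
  CH2OCH2: C–O–C with sp³ carbons on both sides and no adjacent C=O → ether.
  COOCH2CH3: –C(=O)OCH2CH3: carbonyl C bonded to C and to –OEt → ester.
Ketone appears at: CO, CO → 2.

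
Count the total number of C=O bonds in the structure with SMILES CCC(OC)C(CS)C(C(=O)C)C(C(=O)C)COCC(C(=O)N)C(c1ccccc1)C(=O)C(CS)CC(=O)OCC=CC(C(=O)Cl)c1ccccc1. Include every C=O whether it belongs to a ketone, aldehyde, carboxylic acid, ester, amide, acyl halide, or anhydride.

6

CH(COCH3): ketone, 1 C=O (running total 1).
CH(COCH3): ketone, 1 C=O (running total 2).
CH(CONH2): amide, 1 C=O (running total 3).
CO: ketone, 1 C=O (running total 4).
CH2COOCH2: ester, 1 C=O (running total 5).
CH(COCl): acyl halide, 1 C=O (running total 6).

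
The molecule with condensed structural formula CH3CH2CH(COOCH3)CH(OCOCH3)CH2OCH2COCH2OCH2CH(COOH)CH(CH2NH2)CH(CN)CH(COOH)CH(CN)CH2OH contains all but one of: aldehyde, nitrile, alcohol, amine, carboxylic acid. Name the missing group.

aldehyde

nitrile: present (CH(CN) — pendant –C≡N: nitrile).
amine: present (CH(CH2NH2) — pendant –CH2NH2: N on sp³ C, no adjacent C=O → amine).
alcohol: present (CH2OH — –OH on an sp³ carbon → alcohol).
carboxylic acid: present (CH(COOH) — pendant –COOH: carbonyl C bonded to C and –OH → carboxylic acid).
aldehyde: absent. In CO, the carbonyl carbon is bonded to two carbons, so it is a ketone, not an aldehyde. In CH(COOH), the carbonyl carbon bears –OH, not –H, so it is a carboxylic acid.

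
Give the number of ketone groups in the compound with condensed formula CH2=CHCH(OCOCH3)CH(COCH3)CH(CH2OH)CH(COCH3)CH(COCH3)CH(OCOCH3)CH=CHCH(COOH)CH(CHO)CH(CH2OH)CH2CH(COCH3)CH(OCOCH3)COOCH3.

4

C=C double bond → alkene.
pendant –OC(=O)CH3: an acyloxy group → ester.
pendant –COCH3: carbonyl C bonded to two carbons → ketone.
pendant –CH2OH on an sp³ backbone C → alcohol.
pendant –COCH3: carbonyl C bonded to two carbons → ketone.
pendant –COCH3: carbonyl C bonded to two carbons → ketone.
pendant –OC(=O)CH3: an acyloxy group → ester.
C=C double bond → alkene.
pendant –COOH: carbonyl C bonded to C and –OH → carboxylic acid.
pendant –CHO: carbonyl C bonded to C and H → aldehyde.
pendant –CH2OH on an sp³ backbone C → alcohol.
pendant –COCH3: carbonyl C bonded to two carbons → ketone.
pendant –OC(=O)CH3: an acyloxy group → ester.
–C(=O)OCH3: carbonyl C bonded to C and to –OCH3 → ester (not ketone + ether).
Ketone appears at: CH(COCH3), CH(COCH3), CH(COCH3), CH(COCH3) → 4.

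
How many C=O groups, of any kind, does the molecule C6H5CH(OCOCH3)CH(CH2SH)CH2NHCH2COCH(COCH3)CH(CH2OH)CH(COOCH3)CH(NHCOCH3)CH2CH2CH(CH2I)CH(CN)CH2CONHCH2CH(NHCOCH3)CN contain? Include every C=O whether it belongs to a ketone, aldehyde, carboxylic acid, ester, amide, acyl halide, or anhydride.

7

CH(OCOCH3): ester, 1 C=O (running total 1).
CO: ketone, 1 C=O (running total 2).
CH(COCH3): ketone, 1 C=O (running total 3).
CH(COOCH3): ester, 1 C=O (running total 4).
CH(NHCOCH3): amide, 1 C=O (running total 5).
CH2CONHCH2: amide, 1 C=O (running total 6).
CH(NHCOCH3): amide, 1 C=O (running total 7).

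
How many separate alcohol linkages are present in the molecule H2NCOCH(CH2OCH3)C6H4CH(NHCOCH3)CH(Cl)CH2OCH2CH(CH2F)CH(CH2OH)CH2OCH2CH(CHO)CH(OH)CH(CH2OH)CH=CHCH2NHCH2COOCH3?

3

Reading the structure from left to right:
  H2NCO: –C(=O)NH2: carbonyl C bonded to C and to N → amide (the N is not a separate amine).
  CH(CH2OCH3): pendant –CH2OCH3: C–O–C linkage → ether.
  C6H4: para-disubstituted benzene ring → arene.
  CH(NHCOCH3): pendant –NHC(=O)CH3: N bonded to a carbonyl → amide (not amine).
  CH(Cl): halogen on an sp³ carbon → alkyl halide.
  CH2OCH2: C–O–C with sp³ carbons on both sides and no adjacent C=O → ether.
  CH(CH2F): pendant –CH2X: halogen on sp³ carbon → alkyl halide.
  CH(CH2OH): pendant –CH2OH on an sp³ backbone C → alcohol.
  CH2OCH2: C–O–C with sp³ carbons on both sides and no adjacent C=O → ether.
  CH(CHO): pendant –CHO: carbonyl C bonded to C and H → aldehyde.
  CH(OH): –OH on an sp³ carbon → alcohol (secondary).
  CH(CH2OH): pendant –CH2OH on an sp³ backbone C → alcohol.
  CH=CH: C=C double bond → alkene.
  CH2NHCH2: C–N–C with sp³ carbons and no adjacent C=O → amine (secondary).
  COOCH3: –C(=O)OCH3: carbonyl C bonded to C and to –OCH3 → ester (not ketone + ether).
Alcohol appears at: CH(CH2OH), CH(OH), CH(CH2OH) → 3.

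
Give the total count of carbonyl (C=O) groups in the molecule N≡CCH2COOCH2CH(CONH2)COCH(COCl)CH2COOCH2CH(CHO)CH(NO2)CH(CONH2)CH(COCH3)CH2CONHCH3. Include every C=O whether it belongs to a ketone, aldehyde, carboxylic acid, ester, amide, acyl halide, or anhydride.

CH2COOCH2: ester, 1 C=O (running total 1).
CH(CONH2): amide, 1 C=O (running total 2).
CO: ketone, 1 C=O (running total 3).
CH(COCl): acyl halide, 1 C=O (running total 4).
CH2COOCH2: ester, 1 C=O (running total 5).
CH(CHO): aldehyde, 1 C=O (running total 6).
CH(CONH2): amide, 1 C=O (running total 7).
CH(COCH3): ketone, 1 C=O (running total 8).
CONHCH3: amide, 1 C=O (running total 9).

9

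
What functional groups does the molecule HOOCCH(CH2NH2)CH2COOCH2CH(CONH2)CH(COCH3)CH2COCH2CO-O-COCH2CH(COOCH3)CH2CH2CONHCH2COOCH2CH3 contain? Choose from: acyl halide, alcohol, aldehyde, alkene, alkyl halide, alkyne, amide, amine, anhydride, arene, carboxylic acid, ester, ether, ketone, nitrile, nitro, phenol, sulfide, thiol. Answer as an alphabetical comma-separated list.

Reading the structure from left to right:
  HOOC: –COOH: carbonyl C bonded to –OH and C → carboxylic acid (the –OH is not a separate alcohol).
  CH(CH2NH2): pendant –CH2NH2: N on sp³ C, no adjacent C=O → amine.
  CH2COOCH2: –C(=O)–O–C with C on the carbonyl side → ester.
  CH(CONH2): pendant –CONH2: carbonyl C bonded to C and N → amide.
  CH(COCH3): pendant –COCH3: carbonyl C bonded to two carbons → ketone.
  CO: –C(=O)– with carbon on both sides → ketone.
  CH2CO-O-COCH2: two acyl groups sharing one oxygen, –C(=O)–O–C(=O)– → anhydride.
  CH(COOCH3): pendant –COOCH3: carbonyl C bonded to C and –OCH3 → ester.
  CH2CONHCH2: –C(=O)–N– linkage → amide (the N is not an amine).
  COOCH2CH3: –C(=O)OCH2CH3: carbonyl C bonded to C and to –OEt → ester.

amide, amine, anhydride, carboxylic acid, ester, ketone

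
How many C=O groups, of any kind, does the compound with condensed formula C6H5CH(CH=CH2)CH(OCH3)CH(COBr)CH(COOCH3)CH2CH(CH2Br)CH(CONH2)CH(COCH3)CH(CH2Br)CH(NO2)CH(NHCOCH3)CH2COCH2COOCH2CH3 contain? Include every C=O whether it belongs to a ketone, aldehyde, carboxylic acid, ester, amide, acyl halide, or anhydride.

7

CH(COBr): acyl halide, 1 C=O (running total 1).
CH(COOCH3): ester, 1 C=O (running total 2).
CH(CONH2): amide, 1 C=O (running total 3).
CH(COCH3): ketone, 1 C=O (running total 4).
CH(NHCOCH3): amide, 1 C=O (running total 5).
CO: ketone, 1 C=O (running total 6).
CH2COOCH2: ester, 1 C=O (running total 7).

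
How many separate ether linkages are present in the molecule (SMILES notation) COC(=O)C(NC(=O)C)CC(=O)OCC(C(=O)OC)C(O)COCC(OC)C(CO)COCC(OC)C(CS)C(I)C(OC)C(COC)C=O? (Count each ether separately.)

6

CH3O–C(=O)–: carbonyl C bonded to C and to –OCH3 → ester (not ketone + ether).
pendant –NHC(=O)CH3: N bonded to a carbonyl → amide (not amine).
–C(=O)–O–C with C on the carbonyl side → ester.
pendant –COOCH3: carbonyl C bonded to C and –OCH3 → ester.
–OH on an sp³ carbon → alcohol (secondary).
C–O–C with sp³ carbons on both sides and no adjacent C=O → ether.
pendant –OCH3: C–O–C with sp³ C, no adjacent C=O → ether.
pendant –CH2OH on an sp³ backbone C → alcohol.
C–O–C with sp³ carbons on both sides and no adjacent C=O → ether.
pendant –OCH3: C–O–C with sp³ C, no adjacent C=O → ether.
pendant –CH2SH → thiol.
halogen on an sp³ carbon → alkyl halide.
pendant –OCH3: C–O–C with sp³ C, no adjacent C=O → ether.
pendant –CH2OCH3: C–O–C linkage → ether.
terminal –CHO: carbonyl C bonded to H and C → aldehyde.
Ether appears at: CH2OCH2, CH(OCH3), CH2OCH2, CH(OCH3), CH(OCH3), CH(CH2OCH3) → 6.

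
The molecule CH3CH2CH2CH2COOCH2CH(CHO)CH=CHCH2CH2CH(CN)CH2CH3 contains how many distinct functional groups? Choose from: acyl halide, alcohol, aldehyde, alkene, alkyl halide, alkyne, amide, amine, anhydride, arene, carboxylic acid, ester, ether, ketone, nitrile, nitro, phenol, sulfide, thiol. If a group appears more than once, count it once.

Taking each segment in turn:
  CH2COOCH2: –C(=O)–O–C with C on the carbonyl side → ester.
  CH(CHO): pendant –CHO: carbonyl C bonded to C and H → aldehyde.
  CH=CH: C=C double bond → alkene.
  CH(CN): pendant –C≡N: nitrile.
Distinct types present: aldehyde, alkene, ester, nitrile.

4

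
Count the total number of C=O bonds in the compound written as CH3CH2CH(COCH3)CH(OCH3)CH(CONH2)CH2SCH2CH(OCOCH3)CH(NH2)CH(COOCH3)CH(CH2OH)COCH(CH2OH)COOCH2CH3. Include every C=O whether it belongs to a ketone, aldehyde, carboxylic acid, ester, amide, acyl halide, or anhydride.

6

CH(COCH3): ketone, 1 C=O (running total 1).
CH(CONH2): amide, 1 C=O (running total 2).
CH(OCOCH3): ester, 1 C=O (running total 3).
CH(COOCH3): ester, 1 C=O (running total 4).
CO: ketone, 1 C=O (running total 5).
COOCH2CH3: ester, 1 C=O (running total 6).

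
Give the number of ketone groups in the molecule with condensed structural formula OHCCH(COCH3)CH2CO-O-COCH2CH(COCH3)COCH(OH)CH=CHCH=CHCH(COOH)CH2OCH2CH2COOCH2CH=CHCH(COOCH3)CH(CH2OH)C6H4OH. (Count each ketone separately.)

terminal –CHO: carbonyl C bonded to H and C → aldehyde.
pendant –COCH3: carbonyl C bonded to two carbons → ketone.
two acyl groups sharing one oxygen, –C(=O)–O–C(=O)– → anhydride.
pendant –COCH3: carbonyl C bonded to two carbons → ketone.
–C(=O)– with carbon on both sides → ketone.
–OH on an sp³ carbon → alcohol (secondary).
C=C double bond → alkene.
C=C double bond → alkene.
pendant –COOH: carbonyl C bonded to C and –OH → carboxylic acid.
C–O–C with sp³ carbons on both sides and no adjacent C=O → ether.
–C(=O)–O–C with C on the carbonyl side → ester.
C=C double bond → alkene.
pendant –COOCH3: carbonyl C bonded to C and –OCH3 → ester.
pendant –CH2OH on an sp³ backbone C → alcohol.
–OH attached directly to an aromatic ring → phenol (not alcohol); the ring itself is an arene.
Ketone appears at: CH(COCH3), CH(COCH3), CO → 3.

3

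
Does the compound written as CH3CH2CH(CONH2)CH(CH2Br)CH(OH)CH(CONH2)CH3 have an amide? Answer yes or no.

yes

pendant –CONH2: carbonyl C bonded to C and N → amide.
pendant –CH2X: halogen on sp³ carbon → alkyl halide.
–OH on an sp³ carbon → alcohol (secondary).
pendant –CONH2: carbonyl C bonded to C and N → amide.
The CH(CONH2) segment supplies the amide: pendant –CONH2: carbonyl C bonded to C and N → amide.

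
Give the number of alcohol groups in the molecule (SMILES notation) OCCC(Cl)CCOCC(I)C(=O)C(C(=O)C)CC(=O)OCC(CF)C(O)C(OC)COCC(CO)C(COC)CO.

4

Working along the chain:
  HOCH2: HO– on an sp³ carbon → alcohol.
  CH(Cl): halogen on an sp³ carbon → alkyl halide.
  CH2OCH2: C–O–C with sp³ carbons on both sides and no adjacent C=O → ether.
  CH(I): halogen on an sp³ carbon → alkyl halide.
  CO: –C(=O)– with carbon on both sides → ketone.
  CH(COCH3): pendant –COCH3: carbonyl C bonded to two carbons → ketone.
  CH2COOCH2: –C(=O)–O–C with C on the carbonyl side → ester.
  CH(CH2F): pendant –CH2X: halogen on sp³ carbon → alkyl halide.
  CH(OH): –OH on an sp³ carbon → alcohol (secondary).
  CH(OCH3): pendant –OCH3: C–O–C with sp³ C, no adjacent C=O → ether.
  CH2OCH2: C–O–C with sp³ carbons on both sides and no adjacent C=O → ether.
  CH(CH2OH): pendant –CH2OH on an sp³ backbone C → alcohol.
  CH(CH2OCH3): pendant –CH2OCH3: C–O–C linkage → ether.
  CH2OH: –OH on an sp³ carbon → alcohol.
Alcohol appears at: HOCH2, CH(OH), CH(CH2OH), CH2OH → 4.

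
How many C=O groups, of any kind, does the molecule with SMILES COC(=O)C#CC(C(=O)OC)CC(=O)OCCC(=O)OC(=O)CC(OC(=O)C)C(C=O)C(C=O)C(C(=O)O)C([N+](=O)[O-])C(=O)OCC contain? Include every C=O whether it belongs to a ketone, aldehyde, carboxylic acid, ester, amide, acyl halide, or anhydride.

CH3OOC: ester, 1 C=O (running total 1).
CH(COOCH3): ester, 1 C=O (running total 2).
CH2COOCH2: ester, 1 C=O (running total 3).
CH2CO-O-COCH2: anhydride, 2 C=O (running total 5).
CH(OCOCH3): ester, 1 C=O (running total 6).
CH(CHO): aldehyde, 1 C=O (running total 7).
CH(CHO): aldehyde, 1 C=O (running total 8).
CH(COOH): carboxylic acid, 1 C=O (running total 9).
COOCH2CH3: ester, 1 C=O (running total 10).

10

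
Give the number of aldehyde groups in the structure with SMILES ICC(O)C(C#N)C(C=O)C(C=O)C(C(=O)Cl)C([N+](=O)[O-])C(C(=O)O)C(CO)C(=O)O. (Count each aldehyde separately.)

2

Taking each segment in turn:
  ICH2: halogen on an sp³ carbon → alkyl halide.
  CH(OH): –OH on an sp³ carbon → alcohol (secondary).
  CH(CN): pendant –C≡N: nitrile.
  CH(CHO): pendant –CHO: carbonyl C bonded to C and H → aldehyde.
  CH(CHO): pendant –CHO: carbonyl C bonded to C and H → aldehyde.
  CH(COCl): pendant –C(=O)X: carbonyl C bonded to C and halogen → acyl halide.
  CH(NO2): –NO2 on an sp³ carbon → nitro (the N=O is not a carbonyl).
  CH(COOH): pendant –COOH: carbonyl C bonded to C and –OH → carboxylic acid.
  CH(CH2OH): pendant –CH2OH on an sp³ backbone C → alcohol.
  COOH: –COOH: carbonyl C bonded to –OH and C → carboxylic acid (the –OH is not a separate alcohol).
Aldehyde appears at: CH(CHO), CH(CHO) → 2.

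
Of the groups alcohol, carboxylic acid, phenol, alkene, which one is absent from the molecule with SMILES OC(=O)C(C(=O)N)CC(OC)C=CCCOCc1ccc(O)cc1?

alcohol

alkene: present (CH=CH — C=C double bond → alkene).
carboxylic acid: present (HOOC — –COOH: carbonyl C bonded to –OH and C → carboxylic acid (the –OH is not a separate alcohol)).
phenol: present (C6H4OH — –OH attached directly to an aromatic ring → phenol (not alcohol); the ring itself is an arene).
alcohol: absent. In HOOC, the –OH sits on a carbonyl carbon, making it part of a carboxylic acid, not an alcohol. In C6H4OH, the –OH is on an aromatic ring carbon; that is a phenol, not an alcohol.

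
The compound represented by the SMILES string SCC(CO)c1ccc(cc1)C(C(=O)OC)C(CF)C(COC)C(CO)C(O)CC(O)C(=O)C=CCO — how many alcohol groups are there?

Reading the structure from left to right:
  HSCH2: –SH on an sp³ carbon → thiol.
  CH(CH2OH): pendant –CH2OH on an sp³ backbone C → alcohol.
  C6H4: para-disubstituted benzene ring → arene.
  CH(COOCH3): pendant –COOCH3: carbonyl C bonded to C and –OCH3 → ester.
  CH(CH2F): pendant –CH2X: halogen on sp³ carbon → alkyl halide.
  CH(CH2OCH3): pendant –CH2OCH3: C–O–C linkage → ether.
  CH(CH2OH): pendant –CH2OH on an sp³ backbone C → alcohol.
  CH(OH): –OH on an sp³ carbon → alcohol (secondary).
  CH(OH): –OH on an sp³ carbon → alcohol (secondary).
  CO: –C(=O)– with carbon on both sides → ketone.
  CH=CH: C=C double bond → alkene.
  CH2OH: –OH on an sp³ carbon → alcohol.
Alcohol appears at: CH(CH2OH), CH(CH2OH), CH(OH), CH(OH), CH2OH → 5.

5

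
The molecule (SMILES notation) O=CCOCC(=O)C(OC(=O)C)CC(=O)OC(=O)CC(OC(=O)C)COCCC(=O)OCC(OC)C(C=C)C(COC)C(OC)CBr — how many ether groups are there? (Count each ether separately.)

terminal –CHO: carbonyl C bonded to H and C → aldehyde.
C–O–C with sp³ carbons on both sides and no adjacent C=O → ether.
–C(=O)– with carbon on both sides → ketone.
pendant –OC(=O)CH3: an acyloxy group → ester.
two acyl groups sharing one oxygen, –C(=O)–O–C(=O)– → anhydride.
pendant –OC(=O)CH3: an acyloxy group → ester.
C–O–C with sp³ carbons on both sides and no adjacent C=O → ether.
–C(=O)–O–C with C on the carbonyl side → ester.
pendant –OCH3: C–O–C with sp³ C, no adjacent C=O → ether.
pendant –CH=CH2: C=C double bond → alkene.
pendant –CH2OCH3: C–O–C linkage → ether.
pendant –OCH3: C–O–C with sp³ C, no adjacent C=O → ether.
halogen on an sp³ carbon → alkyl halide.
Ether appears at: CH2OCH2, CH2OCH2, CH(OCH3), CH(CH2OCH3), CH(OCH3) → 5.

5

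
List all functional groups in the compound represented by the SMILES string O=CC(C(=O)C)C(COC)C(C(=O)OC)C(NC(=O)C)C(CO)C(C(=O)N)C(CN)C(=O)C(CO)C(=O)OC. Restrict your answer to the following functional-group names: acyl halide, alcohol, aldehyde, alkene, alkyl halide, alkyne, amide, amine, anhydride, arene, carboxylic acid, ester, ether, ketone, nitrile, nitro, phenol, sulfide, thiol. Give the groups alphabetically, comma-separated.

Working along the chain:
  OHC: terminal –CHO: carbonyl C bonded to H and C → aldehyde.
  CH(COCH3): pendant –COCH3: carbonyl C bonded to two carbons → ketone.
  CH(CH2OCH3): pendant –CH2OCH3: C–O–C linkage → ether.
  CH(COOCH3): pendant –COOCH3: carbonyl C bonded to C and –OCH3 → ester.
  CH(NHCOCH3): pendant –NHC(=O)CH3: N bonded to a carbonyl → amide (not amine).
  CH(CH2OH): pendant –CH2OH on an sp³ backbone C → alcohol.
  CH(CONH2): pendant –CONH2: carbonyl C bonded to C and N → amide.
  CH(CH2NH2): pendant –CH2NH2: N on sp³ C, no adjacent C=O → amine.
  CO: –C(=O)– with carbon on both sides → ketone.
  CH(CH2OH): pendant –CH2OH on an sp³ backbone C → alcohol.
  COOCH3: –C(=O)OCH3: carbonyl C bonded to C and to –OCH3 → ester (not ketone + ether).

alcohol, aldehyde, amide, amine, ester, ether, ketone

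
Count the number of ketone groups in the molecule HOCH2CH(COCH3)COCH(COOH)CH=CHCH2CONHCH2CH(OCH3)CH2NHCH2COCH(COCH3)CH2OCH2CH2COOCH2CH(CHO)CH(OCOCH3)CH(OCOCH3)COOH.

4

HO– on an sp³ carbon → alcohol.
pendant –COCH3: carbonyl C bonded to two carbons → ketone.
–C(=O)– with carbon on both sides → ketone.
pendant –COOH: carbonyl C bonded to C and –OH → carboxylic acid.
C=C double bond → alkene.
–C(=O)–N– linkage → amide (the N is not an amine).
pendant –OCH3: C–O–C with sp³ C, no adjacent C=O → ether.
C–N–C with sp³ carbons and no adjacent C=O → amine (secondary).
–C(=O)– with carbon on both sides → ketone.
pendant –COCH3: carbonyl C bonded to two carbons → ketone.
C–O–C with sp³ carbons on both sides and no adjacent C=O → ether.
–C(=O)–O–C with C on the carbonyl side → ester.
pendant –CHO: carbonyl C bonded to C and H → aldehyde.
pendant –OC(=O)CH3: an acyloxy group → ester.
pendant –OC(=O)CH3: an acyloxy group → ester.
–COOH: carbonyl C bonded to –OH and C → carboxylic acid (the –OH is not a separate alcohol).
Ketone appears at: CH(COCH3), CO, CO, CH(COCH3) → 4.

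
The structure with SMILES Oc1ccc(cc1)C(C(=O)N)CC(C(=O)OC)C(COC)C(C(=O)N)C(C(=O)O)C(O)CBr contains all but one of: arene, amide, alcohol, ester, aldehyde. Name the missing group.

aldehyde

amide: present (CH(CONH2) — pendant –CONH2: carbonyl C bonded to C and N → amide).
arene: present (HOC6H4 — –OH attached directly to an aromatic ring → phenol (not alcohol); the ring itself is an arene).
ester: present (CH(COOCH3) — pendant –COOCH3: carbonyl C bonded to C and –OCH3 → ester).
alcohol: present (CH(OH) — –OH on an sp³ carbon → alcohol (secondary)).
aldehyde: absent. In CH(COOH), the carbonyl carbon bears –OH, not –H, so it is a carboxylic acid.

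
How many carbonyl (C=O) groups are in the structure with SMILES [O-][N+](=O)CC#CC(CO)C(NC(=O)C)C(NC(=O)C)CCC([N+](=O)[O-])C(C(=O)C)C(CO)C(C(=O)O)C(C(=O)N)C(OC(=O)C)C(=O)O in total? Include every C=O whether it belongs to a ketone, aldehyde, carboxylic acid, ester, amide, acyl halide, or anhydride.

CH(NHCOCH3): amide, 1 C=O (running total 1).
CH(NHCOCH3): amide, 1 C=O (running total 2).
CH(COCH3): ketone, 1 C=O (running total 3).
CH(COOH): carboxylic acid, 1 C=O (running total 4).
CH(CONH2): amide, 1 C=O (running total 5).
CH(OCOCH3): ester, 1 C=O (running total 6).
COOH: carboxylic acid, 1 C=O (running total 7).

7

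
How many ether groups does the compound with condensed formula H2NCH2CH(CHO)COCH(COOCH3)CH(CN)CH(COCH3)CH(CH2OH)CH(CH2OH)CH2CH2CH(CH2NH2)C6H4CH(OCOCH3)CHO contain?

Reading the structure from left to right:
  H2NCH2: –NH2 on an sp³ carbon with no adjacent C=O → amine.
  CH(CHO): pendant –CHO: carbonyl C bonded to C and H → aldehyde.
  CO: –C(=O)– with carbon on both sides → ketone.
  CH(COOCH3): pendant –COOCH3: carbonyl C bonded to C and –OCH3 → ester.
  CH(CN): pendant –C≡N: nitrile.
  CH(COCH3): pendant –COCH3: carbonyl C bonded to two carbons → ketone.
  CH(CH2OH): pendant –CH2OH on an sp³ backbone C → alcohol.
  CH(CH2OH): pendant –CH2OH on an sp³ backbone C → alcohol.
  CH(CH2NH2): pendant –CH2NH2: N on sp³ C, no adjacent C=O → amine.
  C6H4: para-disubstituted benzene ring → arene.
  CH(OCOCH3): pendant –OC(=O)CH3: an acyloxy group → ester.
  CHO: terminal –CHO: carbonyl C bonded to H and C → aldehyde.
No segment is a ether: CH(COOCH3) is ester, not ether; CH(CH2OH) is alcohol, not ether; CH(CH2OH) is alcohol, not ether. → 0.

0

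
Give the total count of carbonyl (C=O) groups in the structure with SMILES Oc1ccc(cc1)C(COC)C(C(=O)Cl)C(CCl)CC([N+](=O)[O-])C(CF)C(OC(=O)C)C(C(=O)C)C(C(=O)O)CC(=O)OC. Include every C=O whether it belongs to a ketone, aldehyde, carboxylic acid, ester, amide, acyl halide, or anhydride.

5

CH(COCl): acyl halide, 1 C=O (running total 1).
CH(OCOCH3): ester, 1 C=O (running total 2).
CH(COCH3): ketone, 1 C=O (running total 3).
CH(COOH): carboxylic acid, 1 C=O (running total 4).
COOCH3: ester, 1 C=O (running total 5).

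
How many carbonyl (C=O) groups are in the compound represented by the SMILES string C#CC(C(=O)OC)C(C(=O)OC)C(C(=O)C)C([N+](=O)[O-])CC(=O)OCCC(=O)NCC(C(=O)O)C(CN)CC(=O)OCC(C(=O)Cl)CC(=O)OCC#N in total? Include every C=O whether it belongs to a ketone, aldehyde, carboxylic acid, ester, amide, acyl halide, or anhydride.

9

CH(COOCH3): ester, 1 C=O (running total 1).
CH(COOCH3): ester, 1 C=O (running total 2).
CH(COCH3): ketone, 1 C=O (running total 3).
CH2COOCH2: ester, 1 C=O (running total 4).
CH2CONHCH2: amide, 1 C=O (running total 5).
CH(COOH): carboxylic acid, 1 C=O (running total 6).
CH2COOCH2: ester, 1 C=O (running total 7).
CH(COCl): acyl halide, 1 C=O (running total 8).
CH2COOCH2: ester, 1 C=O (running total 9).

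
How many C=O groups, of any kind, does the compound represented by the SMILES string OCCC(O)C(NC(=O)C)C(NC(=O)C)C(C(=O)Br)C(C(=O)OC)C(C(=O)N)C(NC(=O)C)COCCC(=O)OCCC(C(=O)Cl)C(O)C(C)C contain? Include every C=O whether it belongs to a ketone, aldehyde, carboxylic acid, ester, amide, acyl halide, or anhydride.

8

CH(NHCOCH3): amide, 1 C=O (running total 1).
CH(NHCOCH3): amide, 1 C=O (running total 2).
CH(COBr): acyl halide, 1 C=O (running total 3).
CH(COOCH3): ester, 1 C=O (running total 4).
CH(CONH2): amide, 1 C=O (running total 5).
CH(NHCOCH3): amide, 1 C=O (running total 6).
CH2COOCH2: ester, 1 C=O (running total 7).
CH(COCl): acyl halide, 1 C=O (running total 8).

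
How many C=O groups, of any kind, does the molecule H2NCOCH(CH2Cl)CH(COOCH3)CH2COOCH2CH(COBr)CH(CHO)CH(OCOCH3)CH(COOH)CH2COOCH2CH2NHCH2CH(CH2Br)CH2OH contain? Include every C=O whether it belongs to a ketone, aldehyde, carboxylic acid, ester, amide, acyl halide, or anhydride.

H2NCO: amide, 1 C=O (running total 1).
CH(COOCH3): ester, 1 C=O (running total 2).
CH2COOCH2: ester, 1 C=O (running total 3).
CH(COBr): acyl halide, 1 C=O (running total 4).
CH(CHO): aldehyde, 1 C=O (running total 5).
CH(OCOCH3): ester, 1 C=O (running total 6).
CH(COOH): carboxylic acid, 1 C=O (running total 7).
CH2COOCH2: ester, 1 C=O (running total 8).

8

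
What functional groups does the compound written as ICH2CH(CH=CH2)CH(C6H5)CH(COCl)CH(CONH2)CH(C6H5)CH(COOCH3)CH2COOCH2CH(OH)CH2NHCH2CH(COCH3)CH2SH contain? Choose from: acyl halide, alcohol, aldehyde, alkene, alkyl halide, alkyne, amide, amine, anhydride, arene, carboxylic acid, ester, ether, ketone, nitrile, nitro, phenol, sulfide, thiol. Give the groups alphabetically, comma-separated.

Reading the structure from left to right:
  ICH2: halogen on an sp³ carbon → alkyl halide.
  CH(CH=CH2): pendant –CH=CH2: C=C double bond → alkene.
  CH(C6H5): pendant –C6H5: benzene ring → arene.
  CH(COCl): pendant –C(=O)X: carbonyl C bonded to C and halogen → acyl halide.
  CH(CONH2): pendant –CONH2: carbonyl C bonded to C and N → amide.
  CH(C6H5): pendant –C6H5: benzene ring → arene.
  CH(COOCH3): pendant –COOCH3: carbonyl C bonded to C and –OCH3 → ester.
  CH2COOCH2: –C(=O)–O–C with C on the carbonyl side → ester.
  CH(OH): –OH on an sp³ carbon → alcohol (secondary).
  CH2NHCH2: C–N–C with sp³ carbons and no adjacent C=O → amine (secondary).
  CH(COCH3): pendant –COCH3: carbonyl C bonded to two carbons → ketone.
  CH2SH: –SH on an sp³ carbon → thiol.

acyl halide, alcohol, alkene, alkyl halide, amide, amine, arene, ester, ketone, thiol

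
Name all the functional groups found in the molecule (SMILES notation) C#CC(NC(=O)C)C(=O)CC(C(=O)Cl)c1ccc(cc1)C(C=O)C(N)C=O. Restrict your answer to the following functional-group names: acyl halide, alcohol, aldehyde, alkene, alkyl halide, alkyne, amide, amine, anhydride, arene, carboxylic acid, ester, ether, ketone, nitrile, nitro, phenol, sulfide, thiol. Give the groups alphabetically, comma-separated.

acyl halide, aldehyde, alkyne, amide, amine, arene, ketone

Taking each segment in turn:
  HC≡C: C≡C triple bond → alkyne.
  CH(NHCOCH3): pendant –NHC(=O)CH3: N bonded to a carbonyl → amide (not amine).
  CO: –C(=O)– with carbon on both sides → ketone.
  CH(COCl): pendant –C(=O)X: carbonyl C bonded to C and halogen → acyl halide.
  C6H4: para-disubstituted benzene ring → arene.
  CH(CHO): pendant –CHO: carbonyl C bonded to C and H → aldehyde.
  CH(NH2): –NH2 on an sp³ carbon with no adjacent C=O → amine.
  CHO: terminal –CHO: carbonyl C bonded to H and C → aldehyde.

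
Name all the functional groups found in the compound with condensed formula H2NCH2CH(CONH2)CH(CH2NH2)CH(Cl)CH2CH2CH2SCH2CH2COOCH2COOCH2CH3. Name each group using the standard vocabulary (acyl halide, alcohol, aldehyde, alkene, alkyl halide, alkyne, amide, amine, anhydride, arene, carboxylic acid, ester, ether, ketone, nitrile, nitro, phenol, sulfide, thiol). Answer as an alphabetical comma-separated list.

alkyl halide, amide, amine, ester, sulfide

–NH2 on an sp³ carbon with no adjacent C=O → amine.
pendant –CONH2: carbonyl C bonded to C and N → amide.
pendant –CH2NH2: N on sp³ C, no adjacent C=O → amine.
halogen on an sp³ carbon → alkyl halide.
C–S–C linkage → sulfide (thioether).
–C(=O)–O–C with C on the carbonyl side → ester.
–C(=O)OCH2CH3: carbonyl C bonded to C and to –OEt → ester.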